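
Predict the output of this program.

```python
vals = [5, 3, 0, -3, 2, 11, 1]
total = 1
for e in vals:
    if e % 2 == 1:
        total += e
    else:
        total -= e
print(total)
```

16

e=5: odd, total = 1+5 = 6
e=3: odd, total = 6+3 = 9
e=0: not odd, total = 9-0 = 9
e=-3: odd, total = 9+(-3) = 6
e=2: not odd, total = 6-2 = 4
e=11: odd, total = 4+11 = 15
e=1: odd, total = 15+1 = 16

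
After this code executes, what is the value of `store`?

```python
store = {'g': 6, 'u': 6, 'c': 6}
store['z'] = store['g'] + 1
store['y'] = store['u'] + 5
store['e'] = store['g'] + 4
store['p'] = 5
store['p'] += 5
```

{'g': 6, 'u': 6, 'c': 6, 'z': 7, 'y': 11, 'e': 10, 'p': 10}

store['z'] = store['g']+1 = 7 → {'g': 6, 'u': 6, 'c': 6, 'z': 7}
store['y'] = store['u']+5 = 11 → {'g': 6, 'u': 6, 'c': 6, 'z': 7, 'y': 11}
store['e'] = store['g']+4 = 10 → {'g': 6, 'u': 6, 'c': 6, 'z': 7, 'y': 11, 'e': 10}
store['p'] = 5 → {'g': 6, 'u': 6, 'c': 6, 'z': 7, 'y': 11, 'e': 10, 'p': 5}
store['p'] = 5+5 = 10 → {'g': 6, 'u': 6, 'c': 6, 'z': 7, 'y': 11, 'e': 10, 'p': 10}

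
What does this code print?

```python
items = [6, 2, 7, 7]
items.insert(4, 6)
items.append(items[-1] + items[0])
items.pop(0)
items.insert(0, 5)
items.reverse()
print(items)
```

insert 6 at 4 → [6, 2, 7, 7, 6]
append items[-1]+items[0] = 6+6 = 12 → [6, 2, 7, 7, 6, 12]
pop(0) removes 6 → [2, 7, 7, 6, 12]
insert 5 at 0 → [5, 2, 7, 7, 6, 12]
reverse → [12, 6, 7, 7, 2, 5]

[12, 6, 7, 7, 2, 5]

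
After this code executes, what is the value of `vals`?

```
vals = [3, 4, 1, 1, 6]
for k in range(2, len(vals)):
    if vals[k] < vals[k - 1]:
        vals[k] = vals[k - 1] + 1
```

[3, 4, 5, 6, 6]

k=2: 1<4, vals[2] = 4+1 = 5 → [3, 4, 5, 1, 6]
k=3: 1<5, vals[3] = 5+1 = 6 → [3, 4, 5, 6, 6]
k=4: 6>=6, unchanged → [3, 4, 5, 6, 6]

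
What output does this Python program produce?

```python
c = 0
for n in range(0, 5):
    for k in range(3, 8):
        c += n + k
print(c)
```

n=0,k=3: c = 0+3 = 3
n=0,k=4: c = 3+4 = 7
n=0,k=5: c = 7+5 = 12
n=0,k=6: c = 12+6 = 18
n=0,k=7: c = 18+7 = 25
n=1,k=3: c = 25+4 = 29
n=1,k=4: c = 29+5 = 34
n=1,k=5: c = 34+6 = 40
n=1,k=6: c = 40+7 = 47
n=1,k=7: c = 47+8 = 55
n=2,k=3: c = 55+5 = 60
n=2,k=4: c = 60+6 = 66
n=2,k=5: c = 66+7 = 73
n=2,k=6: c = 73+8 = 81
n=2,k=7: c = 81+9 = 90
n=3,k=3: c = 90+6 = 96
n=3,k=4: c = 96+7 = 103
n=3,k=5: c = 103+8 = 111
n=3,k=6: c = 111+9 = 120
n=3,k=7: c = 120+10 = 130
n=4,k=3: c = 130+7 = 137
n=4,k=4: c = 137+8 = 145
n=4,k=5: c = 145+9 = 154
n=4,k=6: c = 154+10 = 164
n=4,k=7: c = 164+11 = 175

175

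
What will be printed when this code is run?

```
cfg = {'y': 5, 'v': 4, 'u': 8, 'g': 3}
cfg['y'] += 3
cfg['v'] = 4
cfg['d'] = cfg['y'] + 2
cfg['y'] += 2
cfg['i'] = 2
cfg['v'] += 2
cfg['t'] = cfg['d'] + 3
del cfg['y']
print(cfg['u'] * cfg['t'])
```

104

cfg['y'] = 5+3 = 8 → {'y': 8, 'v': 4, 'u': 8, 'g': 3}
cfg['v'] = 4 → {'y': 8, 'v': 4, 'u': 8, 'g': 3}
cfg['d'] = cfg['y']+2 = 10 → {'y': 8, 'v': 4, 'u': 8, 'g': 3, 'd': 10}
cfg['y'] = 8+2 = 10 → {'y': 10, 'v': 4, 'u': 8, 'g': 3, 'd': 10}
cfg['i'] = 2 → {'y': 10, 'v': 4, 'u': 8, 'g': 3, 'd': 10, 'i': 2}
cfg['v'] = 4+2 = 6 → {'y': 10, 'v': 6, 'u': 8, 'g': 3, 'd': 10, 'i': 2}
cfg['t'] = cfg['d']+3 = 13 → {'y': 10, 'v': 6, 'u': 8, 'g': 3, 'd': 10, 'i': 2, 't': 13}
del 'y' → {'v': 6, 'u': 8, 'g': 3, 'd': 10, 'i': 2, 't': 13}
cfg['u']*cfg['t'] = 8*13 = 104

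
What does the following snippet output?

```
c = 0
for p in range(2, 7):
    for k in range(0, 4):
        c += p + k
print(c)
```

110

p=2,k=0: c = 0+2 = 2
p=2,k=1: c = 2+3 = 5
p=2,k=2: c = 5+4 = 9
p=2,k=3: c = 9+5 = 14
p=3,k=0: c = 14+3 = 17
p=3,k=1: c = 17+4 = 21
p=3,k=2: c = 21+5 = 26
p=3,k=3: c = 26+6 = 32
p=4,k=0: c = 32+4 = 36
p=4,k=1: c = 36+5 = 41
p=4,k=2: c = 41+6 = 47
p=4,k=3: c = 47+7 = 54
p=5,k=0: c = 54+5 = 59
p=5,k=1: c = 59+6 = 65
p=5,k=2: c = 65+7 = 72
p=5,k=3: c = 72+8 = 80
p=6,k=0: c = 80+6 = 86
p=6,k=1: c = 86+7 = 93
p=6,k=2: c = 93+8 = 101
p=6,k=3: c = 101+9 = 110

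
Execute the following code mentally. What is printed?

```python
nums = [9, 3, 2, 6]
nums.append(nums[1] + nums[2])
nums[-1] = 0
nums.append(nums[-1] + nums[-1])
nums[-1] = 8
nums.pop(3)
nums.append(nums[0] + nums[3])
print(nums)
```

[9, 3, 2, 0, 8, 9]

append nums[1]+nums[2] = 3+2 = 5 → [9, 3, 2, 6, 5]
nums[-1] = 0 → [9, 3, 2, 6, 0]
append nums[-1]+nums[-1] = 0+0 = 0 → [9, 3, 2, 6, 0, 0]
nums[-1] = 8 → [9, 3, 2, 6, 0, 8]
pop(3) removes 6 → [9, 3, 2, 0, 8]
append nums[0]+nums[3] = 9+0 = 9 → [9, 3, 2, 0, 8, 9]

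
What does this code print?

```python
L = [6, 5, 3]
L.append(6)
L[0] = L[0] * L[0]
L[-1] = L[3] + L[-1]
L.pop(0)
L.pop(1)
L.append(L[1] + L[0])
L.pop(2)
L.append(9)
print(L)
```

[5, 12, 9]

append 6 → [6, 5, 3, 6]
L[0] = L[0]*L[0] = 6*6 = 36 → [36, 5, 3, 6]
L[-1] = L[3]+L[-1] = 6+6 = 12 → [36, 5, 3, 12]
pop(0) removes 36 → [5, 3, 12]
pop(1) removes 3 → [5, 12]
append L[1]+L[0] = 12+5 = 17 → [5, 12, 17]
pop(2) removes 17 → [5, 12]
append 9 → [5, 12, 9]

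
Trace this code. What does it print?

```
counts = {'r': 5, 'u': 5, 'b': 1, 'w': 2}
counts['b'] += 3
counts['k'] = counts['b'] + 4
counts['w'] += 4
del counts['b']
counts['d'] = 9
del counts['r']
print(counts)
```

counts['b'] = 1+3 = 4 → {'r': 5, 'u': 5, 'b': 4, 'w': 2}
counts['k'] = counts['b']+4 = 8 → {'r': 5, 'u': 5, 'b': 4, 'w': 2, 'k': 8}
counts['w'] = 2+4 = 6 → {'r': 5, 'u': 5, 'b': 4, 'w': 6, 'k': 8}
del 'b' → {'r': 5, 'u': 5, 'w': 6, 'k': 8}
counts['d'] = 9 → {'r': 5, 'u': 5, 'w': 6, 'k': 8, 'd': 9}
del 'r' → {'u': 5, 'w': 6, 'k': 8, 'd': 9}

{'u': 5, 'w': 6, 'k': 8, 'd': 9}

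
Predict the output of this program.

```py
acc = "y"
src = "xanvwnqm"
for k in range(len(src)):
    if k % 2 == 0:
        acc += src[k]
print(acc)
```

k=0: add 'x' → 'yx'
k=1: skip
k=2: add 'n' → 'yxn'
k=3: skip
k=4: add 'w' → 'yxnw'
k=5: skip
k=6: add 'q' → 'yxnwq'
k=7: skip

yxnwq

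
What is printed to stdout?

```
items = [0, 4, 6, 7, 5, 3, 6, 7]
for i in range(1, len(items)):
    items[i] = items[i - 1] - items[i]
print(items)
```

i=1: items[1] = 0-4 = -4 → [0, -4, 6, 7, 5, 3, 6, 7]
i=2: items[2] = (-4)-6 = -10 → [0, -4, -10, 7, 5, 3, 6, 7]
i=3: items[3] = (-10)-7 = -17 → [0, -4, -10, -17, 5, 3, 6, 7]
i=4: items[4] = (-17)-5 = -22 → [0, -4, -10, -17, -22, 3, 6, 7]
i=5: items[5] = (-22)-3 = -25 → [0, -4, -10, -17, -22, -25, 6, 7]
i=6: items[6] = (-25)-6 = -31 → [0, -4, -10, -17, -22, -25, -31, 7]
i=7: items[7] = (-31)-7 = -38 → [0, -4, -10, -17, -22, -25, -31, -38]

[0, -4, -10, -17, -22, -25, -31, -38]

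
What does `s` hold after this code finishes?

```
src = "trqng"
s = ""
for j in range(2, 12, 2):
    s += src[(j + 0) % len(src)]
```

j=2: add src[2]='q' → 'q'
j=4: add src[4]='g' → 'qg'
j=6: add src[1]='r' → 'qgr'
j=8: add src[3]='n' → 'qgrn'
j=10: add src[0]='t' → 'qgrnt'

'qgrnt'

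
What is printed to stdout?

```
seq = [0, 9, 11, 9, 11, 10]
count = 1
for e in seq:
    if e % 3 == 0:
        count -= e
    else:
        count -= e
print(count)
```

-49

e=0: %3==0, count = 1-0 = 1
e=9: %3==0, count = 1-9 = -8
e=11: not %3==0, count = (-8)-11 = -19
e=9: %3==0, count = (-19)-9 = -28
e=11: not %3==0, count = (-28)-11 = -39
e=10: not %3==0, count = (-39)-10 = -49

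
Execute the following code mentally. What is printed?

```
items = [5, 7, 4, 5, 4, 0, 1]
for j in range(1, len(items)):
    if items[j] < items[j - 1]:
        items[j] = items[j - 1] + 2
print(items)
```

j=1: 7>=5, unchanged → [5, 7, 4, 5, 4, 0, 1]
j=2: 4<7, items[2] = 7+2 = 9 → [5, 7, 9, 5, 4, 0, 1]
j=3: 5<9, items[3] = 9+2 = 11 → [5, 7, 9, 11, 4, 0, 1]
j=4: 4<11, items[4] = 11+2 = 13 → [5, 7, 9, 11, 13, 0, 1]
j=5: 0<13, items[5] = 13+2 = 15 → [5, 7, 9, 11, 13, 15, 1]
j=6: 1<15, items[6] = 15+2 = 17 → [5, 7, 9, 11, 13, 15, 17]

[5, 7, 9, 11, 13, 15, 17]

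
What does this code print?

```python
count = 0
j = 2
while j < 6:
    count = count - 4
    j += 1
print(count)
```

-16

j=2: count = 0-4 = -4
j=3: count = (-4)-4 = -8
j=4: count = (-8)-4 = -12
j=5: count = (-12)-4 = -16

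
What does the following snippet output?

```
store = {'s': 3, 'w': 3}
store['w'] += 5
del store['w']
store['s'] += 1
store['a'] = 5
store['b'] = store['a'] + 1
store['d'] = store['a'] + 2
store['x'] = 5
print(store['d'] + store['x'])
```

12

store['w'] = 3+5 = 8 → {'s': 3, 'w': 8}
del 'w' → {'s': 3}
store['s'] = 3+1 = 4 → {'s': 4}
store['a'] = 5 → {'s': 4, 'a': 5}
store['b'] = store['a']+1 = 6 → {'s': 4, 'a': 5, 'b': 6}
store['d'] = store['a']+2 = 7 → {'s': 4, 'a': 5, 'b': 6, 'd': 7}
store['x'] = 5 → {'s': 4, 'a': 5, 'b': 6, 'd': 7, 'x': 5}
store['d']+store['x'] = 7+5 = 12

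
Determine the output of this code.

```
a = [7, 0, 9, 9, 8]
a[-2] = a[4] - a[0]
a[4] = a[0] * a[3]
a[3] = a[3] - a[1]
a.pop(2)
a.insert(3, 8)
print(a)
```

a[-2] = a[4]-a[0] = 8-7 = 1 → [7, 0, 9, 1, 8]
a[4] = a[0]*a[3] = 7*1 = 7 → [7, 0, 9, 1, 7]
a[3] = a[3]-a[1] = 1-0 = 1 → [7, 0, 9, 1, 7]
pop(2) removes 9 → [7, 0, 1, 7]
insert 8 at 3 → [7, 0, 1, 8, 7]

[7, 0, 1, 8, 7]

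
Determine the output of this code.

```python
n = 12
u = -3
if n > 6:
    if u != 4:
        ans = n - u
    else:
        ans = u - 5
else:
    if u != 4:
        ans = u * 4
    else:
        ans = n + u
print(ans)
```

15

n=12, u=-3
n > 6 is True; u != 4 is True
→ ans = n - u = 15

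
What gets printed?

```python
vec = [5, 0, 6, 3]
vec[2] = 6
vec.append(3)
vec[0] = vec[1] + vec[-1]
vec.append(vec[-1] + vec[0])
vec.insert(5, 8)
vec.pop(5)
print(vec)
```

[3, 0, 6, 3, 3, 6]

vec[2] = 6 → [5, 0, 6, 3]
append 3 → [5, 0, 6, 3, 3]
vec[0] = vec[1]+vec[-1] = 0+3 = 3 → [3, 0, 6, 3, 3]
append vec[-1]+vec[0] = 3+3 = 6 → [3, 0, 6, 3, 3, 6]
insert 8 at 5 → [3, 0, 6, 3, 3, 8, 6]
pop(5) removes 8 → [3, 0, 6, 3, 3, 6]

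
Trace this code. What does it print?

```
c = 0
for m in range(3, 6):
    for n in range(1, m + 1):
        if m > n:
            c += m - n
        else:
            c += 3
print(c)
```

28

m=3,n=1: 3>1, c = 0+2 = 2
m=3,n=2: 3>2, c = 2+1 = 3
m=3,n=3: not 3>3, c = 3+3 = 6
m=4,n=1: 4>1, c = 6+3 = 9
m=4,n=2: 4>2, c = 9+2 = 11
m=4,n=3: 4>3, c = 11+1 = 12
m=4,n=4: not 4>4, c = 12+3 = 15
m=5,n=1: 5>1, c = 15+4 = 19
m=5,n=2: 5>2, c = 19+3 = 22
m=5,n=3: 5>3, c = 22+2 = 24
m=5,n=4: 5>4, c = 24+1 = 25
m=5,n=5: not 5>5, c = 25+3 = 28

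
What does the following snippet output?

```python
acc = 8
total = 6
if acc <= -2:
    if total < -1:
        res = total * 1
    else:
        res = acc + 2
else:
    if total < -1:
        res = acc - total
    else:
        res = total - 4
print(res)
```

2

acc=8, total=6
acc <= -2 is False; total < -1 is False
→ res = total - 4 = 2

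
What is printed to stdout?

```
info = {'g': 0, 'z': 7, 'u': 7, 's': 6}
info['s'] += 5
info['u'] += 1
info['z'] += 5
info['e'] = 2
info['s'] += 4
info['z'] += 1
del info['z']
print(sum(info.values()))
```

info['s'] = 6+5 = 11 → {'g': 0, 'z': 7, 'u': 7, 's': 11}
info['u'] = 7+1 = 8 → {'g': 0, 'z': 7, 'u': 8, 's': 11}
info['z'] = 7+5 = 12 → {'g': 0, 'z': 12, 'u': 8, 's': 11}
info['e'] = 2 → {'g': 0, 'z': 12, 'u': 8, 's': 11, 'e': 2}
info['s'] = 11+4 = 15 → {'g': 0, 'z': 12, 'u': 8, 's': 15, 'e': 2}
info['z'] = 12+1 = 13 → {'g': 0, 'z': 13, 'u': 8, 's': 15, 'e': 2}
del 'z' → {'g': 0, 'u': 8, 's': 15, 'e': 2}
sum of values = 25

25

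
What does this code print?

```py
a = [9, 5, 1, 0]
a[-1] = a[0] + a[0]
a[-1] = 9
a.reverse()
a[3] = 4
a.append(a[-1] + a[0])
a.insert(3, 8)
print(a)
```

[9, 1, 5, 8, 4, 13]

a[-1] = a[0]+a[0] = 9+9 = 18 → [9, 5, 1, 18]
a[-1] = 9 → [9, 5, 1, 9]
reverse → [9, 1, 5, 9]
a[3] = 4 → [9, 1, 5, 4]
append a[-1]+a[0] = 4+9 = 13 → [9, 1, 5, 4, 13]
insert 8 at 3 → [9, 1, 5, 8, 4, 13]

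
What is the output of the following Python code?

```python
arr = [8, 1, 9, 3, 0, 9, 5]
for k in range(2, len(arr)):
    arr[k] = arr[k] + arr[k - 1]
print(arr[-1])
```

k=2: arr[2] = 9+1 = 10 → [8, 1, 10, 3, 0, 9, 5]
k=3: arr[3] = 3+10 = 13 → [8, 1, 10, 13, 0, 9, 5]
k=4: arr[4] = 0+13 = 13 → [8, 1, 10, 13, 13, 9, 5]
k=5: arr[5] = 9+13 = 22 → [8, 1, 10, 13, 13, 22, 5]
k=6: arr[6] = 5+22 = 27 → [8, 1, 10, 13, 13, 22, 27]

27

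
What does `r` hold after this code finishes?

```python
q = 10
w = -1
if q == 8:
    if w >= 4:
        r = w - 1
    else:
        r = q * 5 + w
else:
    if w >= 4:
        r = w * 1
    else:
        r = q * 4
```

q=10, w=-1
q == 8 is False; w >= 4 is False
→ r = q * 4 = 40

40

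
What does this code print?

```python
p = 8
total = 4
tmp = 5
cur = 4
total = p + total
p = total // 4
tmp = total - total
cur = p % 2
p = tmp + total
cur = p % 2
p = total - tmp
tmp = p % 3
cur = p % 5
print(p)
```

total = 8+4 = 12
p = 12//4 = 3
tmp = 12-12 = 0
cur = 3%2 = 1
p = 0+12 = 12
cur = 12%2 = 0
p = 12-0 = 12
tmp = 12%3 = 0
cur = 12%5 = 2

12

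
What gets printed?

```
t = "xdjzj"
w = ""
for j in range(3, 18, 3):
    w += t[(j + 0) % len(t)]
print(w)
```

zdjjx

j=3: add t[3]='z' → 'z'
j=6: add t[1]='d' → 'zd'
j=9: add t[4]='j' → 'zdj'
j=12: add t[2]='j' → 'zdjj'
j=15: add t[0]='x' → 'zdjjx'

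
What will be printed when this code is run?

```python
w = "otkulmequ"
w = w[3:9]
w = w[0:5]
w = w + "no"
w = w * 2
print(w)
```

slice [3:9] → 'ulmequ'
slice [0:5] → 'ulmeq'
+ 'no' → 'ulmeqno'
repeat ×2 → 'ulmeqnoulmeqno'

ulmeqnoulmeqno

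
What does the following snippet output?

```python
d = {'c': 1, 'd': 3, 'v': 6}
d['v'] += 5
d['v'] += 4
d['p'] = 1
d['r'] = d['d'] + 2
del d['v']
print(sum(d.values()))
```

d['v'] = 6+5 = 11 → {'c': 1, 'd': 3, 'v': 11}
d['v'] = 11+4 = 15 → {'c': 1, 'd': 3, 'v': 15}
d['p'] = 1 → {'c': 1, 'd': 3, 'v': 15, 'p': 1}
d['r'] = d['d']+2 = 5 → {'c': 1, 'd': 3, 'v': 15, 'p': 1, 'r': 5}
del 'v' → {'c': 1, 'd': 3, 'p': 1, 'r': 5}
sum of values = 10

10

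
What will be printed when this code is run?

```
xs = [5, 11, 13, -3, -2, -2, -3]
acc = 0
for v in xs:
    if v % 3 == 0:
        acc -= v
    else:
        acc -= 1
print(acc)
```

1

v=5: not %3==0, acc = 0-1 = -1
v=11: not %3==0, acc = (-1)-1 = -2
v=13: not %3==0, acc = (-2)-1 = -3
v=-3: %3==0, acc = (-3)-(-3) = 0
v=-2: not %3==0, acc = 0-1 = -1
v=-2: not %3==0, acc = (-1)-1 = -2
v=-3: %3==0, acc = (-2)-(-3) = 1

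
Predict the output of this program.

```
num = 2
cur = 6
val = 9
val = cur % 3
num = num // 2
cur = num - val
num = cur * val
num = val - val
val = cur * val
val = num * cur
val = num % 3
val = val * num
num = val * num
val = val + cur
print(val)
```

val = 6%3 = 0
num = 2//2 = 1
cur = 1-0 = 1
num = 1*0 = 0
num = 0-0 = 0
val = 1*0 = 0
val = 0*1 = 0
val = 0%3 = 0
val = 0*0 = 0
num = 0*0 = 0
val = 0+1 = 1

1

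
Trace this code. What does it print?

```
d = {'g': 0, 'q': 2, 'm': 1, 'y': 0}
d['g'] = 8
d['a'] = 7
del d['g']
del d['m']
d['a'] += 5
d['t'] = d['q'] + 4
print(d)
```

d['g'] = 8 → {'g': 8, 'q': 2, 'm': 1, 'y': 0}
d['a'] = 7 → {'g': 8, 'q': 2, 'm': 1, 'y': 0, 'a': 7}
del 'g' → {'q': 2, 'm': 1, 'y': 0, 'a': 7}
del 'm' → {'q': 2, 'y': 0, 'a': 7}
d['a'] = 7+5 = 12 → {'q': 2, 'y': 0, 'a': 12}
d['t'] = d['q']+4 = 6 → {'q': 2, 'y': 0, 'a': 12, 't': 6}

{'q': 2, 'y': 0, 'a': 12, 't': 6}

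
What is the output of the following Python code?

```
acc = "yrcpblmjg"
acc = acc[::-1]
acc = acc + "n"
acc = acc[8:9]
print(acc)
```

y

reverse → 'gjmlbpcry'
+ 'n' → 'gjmlbpcryn'
slice [8:9] → 'y'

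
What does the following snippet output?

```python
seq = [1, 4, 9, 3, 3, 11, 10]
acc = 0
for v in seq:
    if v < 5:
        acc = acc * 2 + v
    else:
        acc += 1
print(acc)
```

v=1: <5, acc = 0*2+1 = 1
v=4: <5, acc = 1*2+4 = 6
v=9: not <5, acc = 6+1 = 7
v=3: <5, acc = 7*2+3 = 17
v=3: <5, acc = 17*2+3 = 37
v=11: not <5, acc = 37+1 = 38
v=10: not <5, acc = 38+1 = 39

39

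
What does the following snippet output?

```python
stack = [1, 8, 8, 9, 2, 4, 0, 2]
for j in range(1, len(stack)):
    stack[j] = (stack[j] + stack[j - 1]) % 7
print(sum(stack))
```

j=1: stack[1] = (8+1)%7 = 2 → [1, 2, 8, 9, 2, 4, 0, 2]
j=2: stack[2] = (8+2)%7 = 3 → [1, 2, 3, 9, 2, 4, 0, 2]
j=3: stack[3] = (9+3)%7 = 5 → [1, 2, 3, 5, 2, 4, 0, 2]
j=4: stack[4] = (2+5)%7 = 0 → [1, 2, 3, 5, 0, 4, 0, 2]
j=5: stack[5] = (4+0)%7 = 4 → [1, 2, 3, 5, 0, 4, 0, 2]
j=6: stack[6] = (0+4)%7 = 4 → [1, 2, 3, 5, 0, 4, 4, 2]
j=7: stack[7] = (2+4)%7 = 6 → [1, 2, 3, 5, 0, 4, 4, 6]
sum = 25

25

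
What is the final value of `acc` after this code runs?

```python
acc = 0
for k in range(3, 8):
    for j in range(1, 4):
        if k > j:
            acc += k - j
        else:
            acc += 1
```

46

k=3,j=1: 3>1, acc = 0+2 = 2
k=3,j=2: 3>2, acc = 2+1 = 3
k=3,j=3: not 3>3, acc = 3+1 = 4
k=4,j=1: 4>1, acc = 4+3 = 7
k=4,j=2: 4>2, acc = 7+2 = 9
k=4,j=3: 4>3, acc = 9+1 = 10
k=5,j=1: 5>1, acc = 10+4 = 14
k=5,j=2: 5>2, acc = 14+3 = 17
k=5,j=3: 5>3, acc = 17+2 = 19
k=6,j=1: 6>1, acc = 19+5 = 24
k=6,j=2: 6>2, acc = 24+4 = 28
k=6,j=3: 6>3, acc = 28+3 = 31
k=7,j=1: 7>1, acc = 31+6 = 37
k=7,j=2: 7>2, acc = 37+5 = 42
k=7,j=3: 7>3, acc = 42+4 = 46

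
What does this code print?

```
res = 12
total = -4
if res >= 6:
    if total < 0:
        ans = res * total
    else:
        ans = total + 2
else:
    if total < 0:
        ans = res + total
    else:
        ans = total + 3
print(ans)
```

res=12, total=-4
res >= 6 is True; total < 0 is True
→ ans = res * total = -48

-48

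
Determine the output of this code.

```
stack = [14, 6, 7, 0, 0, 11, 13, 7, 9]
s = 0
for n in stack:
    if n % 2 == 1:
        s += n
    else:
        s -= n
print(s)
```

27

n=14: not odd, s = 0-14 = -14
n=6: not odd, s = (-14)-6 = -20
n=7: odd, s = (-20)+7 = -13
n=0: not odd, s = (-13)-0 = -13
n=0: not odd, s = (-13)-0 = -13
n=11: odd, s = (-13)+11 = -2
n=13: odd, s = (-2)+13 = 11
n=7: odd, s = 11+7 = 18
n=9: odd, s = 18+9 = 27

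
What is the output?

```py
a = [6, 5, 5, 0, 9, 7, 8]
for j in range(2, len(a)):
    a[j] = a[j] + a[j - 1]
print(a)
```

[6, 5, 10, 10, 19, 26, 34]

j=2: a[2] = 5+5 = 10 → [6, 5, 10, 0, 9, 7, 8]
j=3: a[3] = 0+10 = 10 → [6, 5, 10, 10, 9, 7, 8]
j=4: a[4] = 9+10 = 19 → [6, 5, 10, 10, 19, 7, 8]
j=5: a[5] = 7+19 = 26 → [6, 5, 10, 10, 19, 26, 8]
j=6: a[6] = 8+26 = 34 → [6, 5, 10, 10, 19, 26, 34]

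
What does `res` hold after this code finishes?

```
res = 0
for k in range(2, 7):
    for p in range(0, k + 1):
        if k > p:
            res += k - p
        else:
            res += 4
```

75

k=2,p=0: 2>0, res = 0+2 = 2
k=2,p=1: 2>1, res = 2+1 = 3
k=2,p=2: not 2>2, res = 3+4 = 7
k=3,p=0: 3>0, res = 7+3 = 10
k=3,p=1: 3>1, res = 10+2 = 12
k=3,p=2: 3>2, res = 12+1 = 13
k=3,p=3: not 3>3, res = 13+4 = 17
k=4,p=0: 4>0, res = 17+4 = 21
k=4,p=1: 4>1, res = 21+3 = 24
k=4,p=2: 4>2, res = 24+2 = 26
k=4,p=3: 4>3, res = 26+1 = 27
k=4,p=4: not 4>4, res = 27+4 = 31
k=5,p=0: 5>0, res = 31+5 = 36
k=5,p=1: 5>1, res = 36+4 = 40
k=5,p=2: 5>2, res = 40+3 = 43
k=5,p=3: 5>3, res = 43+2 = 45
k=5,p=4: 5>4, res = 45+1 = 46
k=5,p=5: not 5>5, res = 46+4 = 50
k=6,p=0: 6>0, res = 50+6 = 56
k=6,p=1: 6>1, res = 56+5 = 61
k=6,p=2: 6>2, res = 61+4 = 65
k=6,p=3: 6>3, res = 65+3 = 68
k=6,p=4: 6>4, res = 68+2 = 70
k=6,p=5: 6>5, res = 70+1 = 71
k=6,p=6: not 6>6, res = 71+4 = 75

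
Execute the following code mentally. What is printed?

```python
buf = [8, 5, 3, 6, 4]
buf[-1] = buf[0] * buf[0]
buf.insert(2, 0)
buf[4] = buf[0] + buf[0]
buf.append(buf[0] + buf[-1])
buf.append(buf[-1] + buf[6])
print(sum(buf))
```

312

buf[-1] = buf[0]*buf[0] = 8*8 = 64 → [8, 5, 3, 6, 64]
insert 0 at 2 → [8, 5, 0, 3, 6, 64]
buf[4] = buf[0]+buf[0] = 8+8 = 16 → [8, 5, 0, 3, 16, 64]
append buf[0]+buf[-1] = 8+64 = 72 → [8, 5, 0, 3, 16, 64, 72]
append buf[-1]+buf[6] = 72+72 = 144 → [8, 5, 0, 3, 16, 64, 72, 144]
sum = 312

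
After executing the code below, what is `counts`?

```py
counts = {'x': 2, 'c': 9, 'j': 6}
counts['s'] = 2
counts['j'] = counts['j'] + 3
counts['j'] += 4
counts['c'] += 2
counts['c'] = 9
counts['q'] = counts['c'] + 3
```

counts['s'] = 2 → {'x': 2, 'c': 9, 'j': 6, 's': 2}
counts['j'] = counts['j']+3 = 9 → {'x': 2, 'c': 9, 'j': 9, 's': 2}
counts['j'] = 9+4 = 13 → {'x': 2, 'c': 9, 'j': 13, 's': 2}
counts['c'] = 9+2 = 11 → {'x': 2, 'c': 11, 'j': 13, 's': 2}
counts['c'] = 9 → {'x': 2, 'c': 9, 'j': 13, 's': 2}
counts['q'] = counts['c']+3 = 12 → {'x': 2, 'c': 9, 'j': 13, 's': 2, 'q': 12}

{'x': 2, 'c': 9, 'j': 13, 's': 2, 'q': 12}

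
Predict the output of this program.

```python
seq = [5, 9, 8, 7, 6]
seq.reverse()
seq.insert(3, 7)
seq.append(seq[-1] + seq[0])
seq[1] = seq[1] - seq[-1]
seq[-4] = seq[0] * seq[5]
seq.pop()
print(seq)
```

reverse → [6, 7, 8, 9, 5]
insert 7 at 3 → [6, 7, 8, 7, 9, 5]
append seq[-1]+seq[0] = 5+6 = 11 → [6, 7, 8, 7, 9, 5, 11]
seq[1] = seq[1]-seq[-1] = 7-11 = -4 → [6, -4, 8, 7, 9, 5, 11]
seq[-4] = seq[0]*seq[5] = 6*5 = 30 → [6, -4, 8, 30, 9, 5, 11]
pop() removes 11 → [6, -4, 8, 30, 9, 5]

[6, -4, 8, 30, 9, 5]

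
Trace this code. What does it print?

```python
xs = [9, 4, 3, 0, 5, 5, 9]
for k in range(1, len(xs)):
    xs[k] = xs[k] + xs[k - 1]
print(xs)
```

[9, 13, 16, 16, 21, 26, 35]

k=1: xs[1] = 4+9 = 13 → [9, 13, 3, 0, 5, 5, 9]
k=2: xs[2] = 3+13 = 16 → [9, 13, 16, 0, 5, 5, 9]
k=3: xs[3] = 0+16 = 16 → [9, 13, 16, 16, 5, 5, 9]
k=4: xs[4] = 5+16 = 21 → [9, 13, 16, 16, 21, 5, 9]
k=5: xs[5] = 5+21 = 26 → [9, 13, 16, 16, 21, 26, 9]
k=6: xs[6] = 9+26 = 35 → [9, 13, 16, 16, 21, 26, 35]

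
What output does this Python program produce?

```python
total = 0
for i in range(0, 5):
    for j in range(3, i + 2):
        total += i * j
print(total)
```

i=2,j=3: total = 0+6 = 6
i=3,j=3: total = 6+9 = 15
i=3,j=4: total = 15+12 = 27
i=4,j=3: total = 27+12 = 39
i=4,j=4: total = 39+16 = 55
i=4,j=5: total = 55+20 = 75

75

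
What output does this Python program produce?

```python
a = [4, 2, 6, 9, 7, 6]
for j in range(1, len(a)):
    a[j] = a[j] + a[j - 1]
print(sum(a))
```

j=1: a[1] = 2+4 = 6 → [4, 6, 6, 9, 7, 6]
j=2: a[2] = 6+6 = 12 → [4, 6, 12, 9, 7, 6]
j=3: a[3] = 9+12 = 21 → [4, 6, 12, 21, 7, 6]
j=4: a[4] = 7+21 = 28 → [4, 6, 12, 21, 28, 6]
j=5: a[5] = 6+28 = 34 → [4, 6, 12, 21, 28, 34]
sum = 105

105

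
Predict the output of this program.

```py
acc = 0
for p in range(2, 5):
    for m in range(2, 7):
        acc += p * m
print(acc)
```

180

p=2,m=2: acc = 0+4 = 4
p=2,m=3: acc = 4+6 = 10
p=2,m=4: acc = 10+8 = 18
p=2,m=5: acc = 18+10 = 28
p=2,m=6: acc = 28+12 = 40
p=3,m=2: acc = 40+6 = 46
p=3,m=3: acc = 46+9 = 55
p=3,m=4: acc = 55+12 = 67
p=3,m=5: acc = 67+15 = 82
p=3,m=6: acc = 82+18 = 100
p=4,m=2: acc = 100+8 = 108
p=4,m=3: acc = 108+12 = 120
p=4,m=4: acc = 120+16 = 136
p=4,m=5: acc = 136+20 = 156
p=4,m=6: acc = 156+24 = 180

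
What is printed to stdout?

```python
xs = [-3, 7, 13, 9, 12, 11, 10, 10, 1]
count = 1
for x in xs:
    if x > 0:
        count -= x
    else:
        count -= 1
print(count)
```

x=-3: not >0, count = 1-1 = 0
x=7: >0, count = 0-7 = -7
x=13: >0, count = (-7)-13 = -20
x=9: >0, count = (-20)-9 = -29
x=12: >0, count = (-29)-12 = -41
x=11: >0, count = (-41)-11 = -52
x=10: >0, count = (-52)-10 = -62
x=10: >0, count = (-62)-10 = -72
x=1: >0, count = (-72)-1 = -73

-73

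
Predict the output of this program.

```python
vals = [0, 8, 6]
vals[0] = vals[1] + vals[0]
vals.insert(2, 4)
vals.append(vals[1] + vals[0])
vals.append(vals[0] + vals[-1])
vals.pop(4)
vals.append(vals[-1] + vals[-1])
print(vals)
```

vals[0] = vals[1]+vals[0] = 8+0 = 8 → [8, 8, 6]
insert 4 at 2 → [8, 8, 4, 6]
append vals[1]+vals[0] = 8+8 = 16 → [8, 8, 4, 6, 16]
append vals[0]+vals[-1] = 8+16 = 24 → [8, 8, 4, 6, 16, 24]
pop(4) removes 16 → [8, 8, 4, 6, 24]
append vals[-1]+vals[-1] = 24+24 = 48 → [8, 8, 4, 6, 24, 48]

[8, 8, 4, 6, 24, 48]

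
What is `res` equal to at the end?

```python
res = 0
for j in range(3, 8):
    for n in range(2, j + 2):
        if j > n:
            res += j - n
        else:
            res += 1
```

j=3,n=2: 3>2, res = 0+1 = 1
j=3,n=3: not 3>3, res = 1+1 = 2
j=3,n=4: not 3>4, res = 2+1 = 3
j=4,n=2: 4>2, res = 3+2 = 5
j=4,n=3: 4>3, res = 5+1 = 6
j=4,n=4: not 4>4, res = 6+1 = 7
j=4,n=5: not 4>5, res = 7+1 = 8
j=5,n=2: 5>2, res = 8+3 = 11
j=5,n=3: 5>3, res = 11+2 = 13
j=5,n=4: 5>4, res = 13+1 = 14
j=5,n=5: not 5>5, res = 14+1 = 15
j=5,n=6: not 5>6, res = 15+1 = 16
j=6,n=2: 6>2, res = 16+4 = 20
j=6,n=3: 6>3, res = 20+3 = 23
j=6,n=4: 6>4, res = 23+2 = 25
j=6,n=5: 6>5, res = 25+1 = 26
j=6,n=6: not 6>6, res = 26+1 = 27
j=6,n=7: not 6>7, res = 27+1 = 28
j=7,n=2: 7>2, res = 28+5 = 33
j=7,n=3: 7>3, res = 33+4 = 37
j=7,n=4: 7>4, res = 37+3 = 40
j=7,n=5: 7>5, res = 40+2 = 42
j=7,n=6: 7>6, res = 42+1 = 43
j=7,n=7: not 7>7, res = 43+1 = 44
j=7,n=8: not 7>8, res = 44+1 = 45

45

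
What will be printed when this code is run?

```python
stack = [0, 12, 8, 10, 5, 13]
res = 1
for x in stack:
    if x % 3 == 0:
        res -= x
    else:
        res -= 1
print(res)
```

x=0: %3==0, res = 1-0 = 1
x=12: %3==0, res = 1-12 = -11
x=8: not %3==0, res = (-11)-1 = -12
x=10: not %3==0, res = (-12)-1 = -13
x=5: not %3==0, res = (-13)-1 = -14
x=13: not %3==0, res = (-14)-1 = -15

-15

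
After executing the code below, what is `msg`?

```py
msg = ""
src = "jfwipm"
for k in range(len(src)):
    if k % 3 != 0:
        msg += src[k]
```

'fwpm'

k=0: skip
k=1: add 'f' → 'f'
k=2: add 'w' → 'fw'
k=3: skip
k=4: add 'p' → 'fwp'
k=5: add 'm' → 'fwpm'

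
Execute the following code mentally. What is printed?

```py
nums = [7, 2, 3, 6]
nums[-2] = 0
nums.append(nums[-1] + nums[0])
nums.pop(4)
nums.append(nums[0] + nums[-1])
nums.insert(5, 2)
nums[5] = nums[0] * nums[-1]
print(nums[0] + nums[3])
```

13

nums[-2] = 0 → [7, 2, 0, 6]
append nums[-1]+nums[0] = 6+7 = 13 → [7, 2, 0, 6, 13]
pop(4) removes 13 → [7, 2, 0, 6]
append nums[0]+nums[-1] = 7+6 = 13 → [7, 2, 0, 6, 13]
insert 2 at 5 → [7, 2, 0, 6, 13, 2]
nums[5] = nums[0]*nums[-1] = 7*2 = 14 → [7, 2, 0, 6, 13, 14]
nums[0]+nums[3] = 7+6 = 13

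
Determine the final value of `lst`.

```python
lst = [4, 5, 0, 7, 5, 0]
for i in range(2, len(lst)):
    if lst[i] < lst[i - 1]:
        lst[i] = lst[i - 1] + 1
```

[4, 5, 6, 7, 8, 9]

i=2: 0<5, lst[2] = 5+1 = 6 → [4, 5, 6, 7, 5, 0]
i=3: 7>=6, unchanged → [4, 5, 6, 7, 5, 0]
i=4: 5<7, lst[4] = 7+1 = 8 → [4, 5, 6, 7, 8, 0]
i=5: 0<8, lst[5] = 8+1 = 9 → [4, 5, 6, 7, 8, 9]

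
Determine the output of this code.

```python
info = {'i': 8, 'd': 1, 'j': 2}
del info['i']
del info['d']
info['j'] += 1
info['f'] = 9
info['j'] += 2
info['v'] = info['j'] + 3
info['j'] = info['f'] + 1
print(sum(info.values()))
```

27

del 'i' → {'d': 1, 'j': 2}
del 'd' → {'j': 2}
info['j'] = 2+1 = 3 → {'j': 3}
info['f'] = 9 → {'j': 3, 'f': 9}
info['j'] = 3+2 = 5 → {'j': 5, 'f': 9}
info['v'] = info['j']+3 = 8 → {'j': 5, 'f': 9, 'v': 8}
info['j'] = info['f']+1 = 10 → {'j': 10, 'f': 9, 'v': 8}
sum of values = 27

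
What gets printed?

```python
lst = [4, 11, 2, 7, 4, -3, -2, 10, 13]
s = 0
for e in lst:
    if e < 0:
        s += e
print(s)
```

e=4: not <0
e=11: not <0
e=2: not <0
e=7: not <0
e=4: not <0
e=-3: <0, s = 0+(-3) = -3
e=-2: <0, s = (-3)+(-2) = -5
e=10: not <0
e=13: not <0

-5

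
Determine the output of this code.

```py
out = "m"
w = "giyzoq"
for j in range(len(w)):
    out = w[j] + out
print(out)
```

j=0: prepend 'g' → 'gm'
j=1: prepend 'i' → 'igm'
j=2: prepend 'y' → 'yigm'
j=3: prepend 'z' → 'zyigm'
j=4: prepend 'o' → 'ozyigm'
j=5: prepend 'q' → 'qozyigm'

qozyigm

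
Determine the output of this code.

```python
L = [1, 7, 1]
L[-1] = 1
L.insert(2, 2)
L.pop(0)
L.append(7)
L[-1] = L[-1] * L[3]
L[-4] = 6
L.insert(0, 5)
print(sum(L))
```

63

L[-1] = 1 → [1, 7, 1]
insert 2 at 2 → [1, 7, 2, 1]
pop(0) removes 1 → [7, 2, 1]
append 7 → [7, 2, 1, 7]
L[-1] = L[-1]*L[3] = 7*7 = 49 → [7, 2, 1, 49]
L[-4] = 6 → [6, 2, 1, 49]
insert 5 at 0 → [5, 6, 2, 1, 49]
sum = 63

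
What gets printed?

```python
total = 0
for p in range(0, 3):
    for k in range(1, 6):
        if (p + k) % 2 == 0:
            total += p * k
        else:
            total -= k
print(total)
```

-3

p=0,k=1: odd sum, total = 0-1 = -1
p=0,k=2: even sum, total = (-1)+0 = -1
p=0,k=3: odd sum, total = (-1)-3 = -4
p=0,k=4: even sum, total = (-4)+0 = -4
p=0,k=5: odd sum, total = (-4)-5 = -9
p=1,k=1: even sum, total = (-9)+1 = -8
p=1,k=2: odd sum, total = (-8)-2 = -10
p=1,k=3: even sum, total = (-10)+3 = -7
p=1,k=4: odd sum, total = (-7)-4 = -11
p=1,k=5: even sum, total = (-11)+5 = -6
p=2,k=1: odd sum, total = (-6)-1 = -7
p=2,k=2: even sum, total = (-7)+4 = -3
p=2,k=3: odd sum, total = (-3)-3 = -6
p=2,k=4: even sum, total = (-6)+8 = 2
p=2,k=5: odd sum, total = 2-5 = -3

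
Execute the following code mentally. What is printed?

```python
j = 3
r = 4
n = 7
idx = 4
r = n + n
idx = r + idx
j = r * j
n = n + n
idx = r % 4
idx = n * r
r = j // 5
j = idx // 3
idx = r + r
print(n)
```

r = 7+7 = 14
idx = 14+4 = 18
j = 14*3 = 42
n = 7+7 = 14
idx = 14%4 = 2
idx = 14*14 = 196
r = 42//5 = 8
j = 196//3 = 65
idx = 8+8 = 16

14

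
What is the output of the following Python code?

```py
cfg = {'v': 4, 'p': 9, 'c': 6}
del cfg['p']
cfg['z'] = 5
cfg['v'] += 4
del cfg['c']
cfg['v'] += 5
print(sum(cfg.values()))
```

del 'p' → {'v': 4, 'c': 6}
cfg['z'] = 5 → {'v': 4, 'c': 6, 'z': 5}
cfg['v'] = 4+4 = 8 → {'v': 8, 'c': 6, 'z': 5}
del 'c' → {'v': 8, 'z': 5}
cfg['v'] = 8+5 = 13 → {'v': 13, 'z': 5}
sum of values = 18

18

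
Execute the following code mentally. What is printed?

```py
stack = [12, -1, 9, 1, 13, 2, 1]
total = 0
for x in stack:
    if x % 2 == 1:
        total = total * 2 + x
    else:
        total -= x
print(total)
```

x=12: not odd, total = 0-12 = -12
x=-1: odd, total = (-12)*2+(-1) = -25
x=9: odd, total = (-25)*2+9 = -41
x=1: odd, total = (-41)*2+1 = -81
x=13: odd, total = (-81)*2+13 = -149
x=2: not odd, total = (-149)-2 = -151
x=1: odd, total = (-151)*2+1 = -301

-301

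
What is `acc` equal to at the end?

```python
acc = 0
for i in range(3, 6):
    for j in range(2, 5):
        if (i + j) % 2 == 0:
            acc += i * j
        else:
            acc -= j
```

i=3,j=2: odd sum, acc = 0-2 = -2
i=3,j=3: even sum, acc = (-2)+9 = 7
i=3,j=4: odd sum, acc = 7-4 = 3
i=4,j=2: even sum, acc = 3+8 = 11
i=4,j=3: odd sum, acc = 11-3 = 8
i=4,j=4: even sum, acc = 8+16 = 24
i=5,j=2: odd sum, acc = 24-2 = 22
i=5,j=3: even sum, acc = 22+15 = 37
i=5,j=4: odd sum, acc = 37-4 = 33

33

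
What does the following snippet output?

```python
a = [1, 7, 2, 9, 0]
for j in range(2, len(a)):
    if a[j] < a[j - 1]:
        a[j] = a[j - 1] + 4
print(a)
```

[1, 7, 11, 15, 19]

j=2: 2<7, a[2] = 7+4 = 11 → [1, 7, 11, 9, 0]
j=3: 9<11, a[3] = 11+4 = 15 → [1, 7, 11, 15, 0]
j=4: 0<15, a[4] = 15+4 = 19 → [1, 7, 11, 15, 19]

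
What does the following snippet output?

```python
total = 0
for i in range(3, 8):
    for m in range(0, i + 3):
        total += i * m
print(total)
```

i=3,m=0: total = 0+0 = 0
i=3,m=1: total = 0+3 = 3
i=3,m=2: total = 3+6 = 9
i=3,m=3: total = 9+9 = 18
i=3,m=4: total = 18+12 = 30
i=3,m=5: total = 30+15 = 45
i=4,m=0: total = 45+0 = 45
i=4,m=1: total = 45+4 = 49
i=4,m=2: total = 49+8 = 57
i=4,m=3: total = 57+12 = 69
i=4,m=4: total = 69+16 = 85
i=4,m=5: total = 85+20 = 105
i=4,m=6: total = 105+24 = 129
i=5,m=0: total = 129+0 = 129
i=5,m=1: total = 129+5 = 134
i=5,m=2: total = 134+10 = 144
i=5,m=3: total = 144+15 = 159
i=5,m=4: total = 159+20 = 179
i=5,m=5: total = 179+25 = 204
i=5,m=6: total = 204+30 = 234
i=5,m=7: total = 234+35 = 269
i=6,m=0: total = 269+0 = 269
i=6,m=1: total = 269+6 = 275
i=6,m=2: total = 275+12 = 287
i=6,m=3: total = 287+18 = 305
i=6,m=4: total = 305+24 = 329
i=6,m=5: total = 329+30 = 359
i=6,m=6: total = 359+36 = 395
i=6,m=7: total = 395+42 = 437
i=6,m=8: total = 437+48 = 485
i=7,m=0: total = 485+0 = 485
i=7,m=1: total = 485+7 = 492
i=7,m=2: total = 492+14 = 506
i=7,m=3: total = 506+21 = 527
i=7,m=4: total = 527+28 = 555
i=7,m=5: total = 555+35 = 590
i=7,m=6: total = 590+42 = 632
i=7,m=7: total = 632+49 = 681
i=7,m=8: total = 681+56 = 737
i=7,m=9: total = 737+63 = 800

800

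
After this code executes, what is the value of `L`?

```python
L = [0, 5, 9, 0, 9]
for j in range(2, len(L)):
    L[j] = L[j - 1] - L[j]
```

j=2: L[2] = 5-9 = -4 → [0, 5, -4, 0, 9]
j=3: L[3] = (-4)-0 = -4 → [0, 5, -4, -4, 9]
j=4: L[4] = (-4)-9 = -13 → [0, 5, -4, -4, -13]

[0, 5, -4, -4, -13]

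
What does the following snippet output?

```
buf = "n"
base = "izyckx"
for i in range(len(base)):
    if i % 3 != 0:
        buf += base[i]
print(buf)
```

i=0: skip
i=1: add 'z' → 'nz'
i=2: add 'y' → 'nzy'
i=3: skip
i=4: add 'k' → 'nzyk'
i=5: add 'x' → 'nzykx'

nzykx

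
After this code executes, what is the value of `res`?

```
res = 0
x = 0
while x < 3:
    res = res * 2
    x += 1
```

0

x=0: res = 0*2 = 0
x=1: res = 0*2 = 0
x=2: res = 0*2 = 0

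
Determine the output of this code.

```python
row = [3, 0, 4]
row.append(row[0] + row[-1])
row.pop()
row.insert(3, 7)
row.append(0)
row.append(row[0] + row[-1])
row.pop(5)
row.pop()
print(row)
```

append row[0]+row[-1] = 3+4 = 7 → [3, 0, 4, 7]
pop() removes 7 → [3, 0, 4]
insert 7 at 3 → [3, 0, 4, 7]
append 0 → [3, 0, 4, 7, 0]
append row[0]+row[-1] = 3+0 = 3 → [3, 0, 4, 7, 0, 3]
pop(5) removes 3 → [3, 0, 4, 7, 0]
pop() removes 0 → [3, 0, 4, 7]

[3, 0, 4, 7]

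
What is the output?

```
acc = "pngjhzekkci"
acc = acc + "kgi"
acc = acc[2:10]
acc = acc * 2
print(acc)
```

+ 'kgi' → 'pngjhzekkcikgi'
slice [2:10] → 'gjhzekkc'
repeat ×2 → 'gjhzekkcgjhzekkc'

gjhzekkcgjhzekkc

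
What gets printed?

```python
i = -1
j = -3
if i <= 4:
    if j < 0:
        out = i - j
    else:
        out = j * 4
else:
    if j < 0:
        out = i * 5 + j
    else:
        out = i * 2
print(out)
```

i=-1, j=-3
i <= 4 is True; j < 0 is True
→ out = i - j = 2

2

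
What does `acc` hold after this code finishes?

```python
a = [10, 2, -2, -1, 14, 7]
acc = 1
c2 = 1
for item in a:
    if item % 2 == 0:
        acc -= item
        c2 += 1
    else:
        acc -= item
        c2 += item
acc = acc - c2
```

item=10: even, acc = 1-10 = -9; c2=2
item=2: even, acc = (-9)-2 = -11; c2=3
item=-2: even, acc = (-11)-(-2) = -9; c2=4
item=-1: not even, acc = (-9)-(-1) = -8; c2=3
item=14: even, acc = (-8)-14 = -22; c2=4
item=7: not even, acc = (-22)-7 = -29; c2=11
acc-c2 = (-29)-11 = -40

-40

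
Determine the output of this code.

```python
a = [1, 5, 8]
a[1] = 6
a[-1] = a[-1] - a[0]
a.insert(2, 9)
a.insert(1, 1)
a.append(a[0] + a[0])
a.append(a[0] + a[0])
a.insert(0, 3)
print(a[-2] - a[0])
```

a[1] = 6 → [1, 6, 8]
a[-1] = a[-1]-a[0] = 8-1 = 7 → [1, 6, 7]
insert 9 at 2 → [1, 6, 9, 7]
insert 1 at 1 → [1, 1, 6, 9, 7]
append a[0]+a[0] = 1+1 = 2 → [1, 1, 6, 9, 7, 2]
append a[0]+a[0] = 1+1 = 2 → [1, 1, 6, 9, 7, 2, 2]
insert 3 at 0 → [3, 1, 1, 6, 9, 7, 2, 2]
a[-2]-a[0] = 2-3 = -1

-1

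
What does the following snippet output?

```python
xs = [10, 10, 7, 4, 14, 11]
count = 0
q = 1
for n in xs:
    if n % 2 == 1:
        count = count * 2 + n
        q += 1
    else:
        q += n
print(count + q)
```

66

n=10: not odd; q=11
n=10: not odd; q=21
n=7: odd, count = 0*2+7 = 7; q=22
n=4: not odd; q=26
n=14: not odd; q=40
n=11: odd, count = 7*2+11 = 25; q=41
count+q = 25+41 = 66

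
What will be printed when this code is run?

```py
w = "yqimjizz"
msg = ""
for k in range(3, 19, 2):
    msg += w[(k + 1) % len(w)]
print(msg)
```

jzyijzyi

k=3: add w[4]='j' → 'j'
k=5: add w[6]='z' → 'jz'
k=7: add w[0]='y' → 'jzy'
k=9: add w[2]='i' → 'jzyi'
k=11: add w[4]='j' → 'jzyij'
k=13: add w[6]='z' → 'jzyijz'
k=15: add w[0]='y' → 'jzyijzy'
k=17: add w[2]='i' → 'jzyijzyi'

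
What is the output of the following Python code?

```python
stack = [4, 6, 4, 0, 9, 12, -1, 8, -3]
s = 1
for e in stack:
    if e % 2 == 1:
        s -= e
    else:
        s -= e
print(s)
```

-38

e=4: not odd, s = 1-4 = -3
e=6: not odd, s = (-3)-6 = -9
e=4: not odd, s = (-9)-4 = -13
e=0: not odd, s = (-13)-0 = -13
e=9: odd, s = (-13)-9 = -22
e=12: not odd, s = (-22)-12 = -34
e=-1: odd, s = (-34)-(-1) = -33
e=8: not odd, s = (-33)-8 = -41
e=-3: odd, s = (-41)-(-3) = -38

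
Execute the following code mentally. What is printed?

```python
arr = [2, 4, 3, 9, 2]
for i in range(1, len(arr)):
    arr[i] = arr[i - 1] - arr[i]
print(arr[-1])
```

i=1: arr[1] = 2-4 = -2 → [2, -2, 3, 9, 2]
i=2: arr[2] = (-2)-3 = -5 → [2, -2, -5, 9, 2]
i=3: arr[3] = (-5)-9 = -14 → [2, -2, -5, -14, 2]
i=4: arr[4] = (-14)-2 = -16 → [2, -2, -5, -14, -16]

-16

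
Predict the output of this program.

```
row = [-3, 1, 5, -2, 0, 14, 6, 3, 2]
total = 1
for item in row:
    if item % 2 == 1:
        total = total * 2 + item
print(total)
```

9

item=-3: odd, total = 1*2+(-3) = -1
item=1: odd, total = (-1)*2+1 = -1
item=5: odd, total = (-1)*2+5 = 3
item=-2: not odd
item=0: not odd
item=14: not odd
item=6: not odd
item=3: odd, total = 3*2+3 = 9
item=2: not odd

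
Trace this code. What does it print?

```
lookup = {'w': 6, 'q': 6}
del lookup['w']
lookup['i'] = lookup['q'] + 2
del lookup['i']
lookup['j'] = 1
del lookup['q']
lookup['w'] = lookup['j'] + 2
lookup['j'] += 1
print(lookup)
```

{'j': 2, 'w': 3}

del 'w' → {'q': 6}
lookup['i'] = lookup['q']+2 = 8 → {'q': 6, 'i': 8}
del 'i' → {'q': 6}
lookup['j'] = 1 → {'q': 6, 'j': 1}
del 'q' → {'j': 1}
lookup['w'] = lookup['j']+2 = 3 → {'j': 1, 'w': 3}
lookup['j'] = 1+1 = 2 → {'j': 2, 'w': 3}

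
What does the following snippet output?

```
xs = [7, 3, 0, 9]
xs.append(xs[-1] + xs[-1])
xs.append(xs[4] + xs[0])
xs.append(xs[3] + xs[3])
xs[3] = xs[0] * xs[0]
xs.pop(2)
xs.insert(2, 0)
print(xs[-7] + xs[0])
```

append xs[-1]+xs[-1] = 9+9 = 18 → [7, 3, 0, 9, 18]
append xs[4]+xs[0] = 18+7 = 25 → [7, 3, 0, 9, 18, 25]
append xs[3]+xs[3] = 9+9 = 18 → [7, 3, 0, 9, 18, 25, 18]
xs[3] = xs[0]*xs[0] = 7*7 = 49 → [7, 3, 0, 49, 18, 25, 18]
pop(2) removes 0 → [7, 3, 49, 18, 25, 18]
insert 0 at 2 → [7, 3, 0, 49, 18, 25, 18]
xs[-7]+xs[0] = 7+7 = 14

14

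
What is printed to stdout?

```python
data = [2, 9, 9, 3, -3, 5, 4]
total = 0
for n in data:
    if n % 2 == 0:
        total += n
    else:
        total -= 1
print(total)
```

1

n=2: even, total = 0+2 = 2
n=9: not even, total = 2-1 = 1
n=9: not even, total = 1-1 = 0
n=3: not even, total = 0-1 = -1
n=-3: not even, total = (-1)-1 = -2
n=5: not even, total = (-2)-1 = -3
n=4: even, total = (-3)+4 = 1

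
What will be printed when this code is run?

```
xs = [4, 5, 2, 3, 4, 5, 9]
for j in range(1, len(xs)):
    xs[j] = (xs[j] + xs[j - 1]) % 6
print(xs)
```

j=1: xs[1] = (5+4)%6 = 3 → [4, 3, 2, 3, 4, 5, 9]
j=2: xs[2] = (2+3)%6 = 5 → [4, 3, 5, 3, 4, 5, 9]
j=3: xs[3] = (3+5)%6 = 2 → [4, 3, 5, 2, 4, 5, 9]
j=4: xs[4] = (4+2)%6 = 0 → [4, 3, 5, 2, 0, 5, 9]
j=5: xs[5] = (5+0)%6 = 5 → [4, 3, 5, 2, 0, 5, 9]
j=6: xs[6] = (9+5)%6 = 2 → [4, 3, 5, 2, 0, 5, 2]

[4, 3, 5, 2, 0, 5, 2]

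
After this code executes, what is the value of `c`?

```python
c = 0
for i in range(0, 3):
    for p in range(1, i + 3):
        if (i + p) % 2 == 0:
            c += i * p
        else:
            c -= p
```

9

i=0,p=1: odd sum, c = 0-1 = -1
i=0,p=2: even sum, c = (-1)+0 = -1
i=1,p=1: even sum, c = (-1)+1 = 0
i=1,p=2: odd sum, c = 0-2 = -2
i=1,p=3: even sum, c = (-2)+3 = 1
i=2,p=1: odd sum, c = 1-1 = 0
i=2,p=2: even sum, c = 0+4 = 4
i=2,p=3: odd sum, c = 4-3 = 1
i=2,p=4: even sum, c = 1+8 = 9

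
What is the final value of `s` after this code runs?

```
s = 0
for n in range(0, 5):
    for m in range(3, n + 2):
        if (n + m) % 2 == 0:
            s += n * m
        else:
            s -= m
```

10

n=2,m=3: odd sum, s = 0-3 = -3
n=3,m=3: even sum, s = (-3)+9 = 6
n=3,m=4: odd sum, s = 6-4 = 2
n=4,m=3: odd sum, s = 2-3 = -1
n=4,m=4: even sum, s = (-1)+16 = 15
n=4,m=5: odd sum, s = 15-5 = 10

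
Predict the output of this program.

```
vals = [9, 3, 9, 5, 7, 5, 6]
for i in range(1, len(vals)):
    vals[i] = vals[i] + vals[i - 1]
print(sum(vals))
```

183

i=1: vals[1] = 3+9 = 12 → [9, 12, 9, 5, 7, 5, 6]
i=2: vals[2] = 9+12 = 21 → [9, 12, 21, 5, 7, 5, 6]
i=3: vals[3] = 5+21 = 26 → [9, 12, 21, 26, 7, 5, 6]
i=4: vals[4] = 7+26 = 33 → [9, 12, 21, 26, 33, 5, 6]
i=5: vals[5] = 5+33 = 38 → [9, 12, 21, 26, 33, 38, 6]
i=6: vals[6] = 6+38 = 44 → [9, 12, 21, 26, 33, 38, 44]
sum = 183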